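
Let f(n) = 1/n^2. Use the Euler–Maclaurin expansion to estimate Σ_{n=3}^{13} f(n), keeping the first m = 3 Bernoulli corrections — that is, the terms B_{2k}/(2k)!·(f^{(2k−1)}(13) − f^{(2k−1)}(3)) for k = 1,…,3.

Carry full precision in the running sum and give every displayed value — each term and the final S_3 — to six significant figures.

Integral: ∫_3^13 1/x^2 dx = 0.256410.
Endpoint term: (f(3) + f(13))/2 = (0.111111 + 0.00591716)/2 = 0.0585141.
Integral + boundary = 0.314924.
Order-1 term: 1/12 · (-0.000910332 − (-0.0740741)) = 0.00609698.
Partial sum through k=1: 0.321021.
Order-2 term: −1/720 · (-6.46390e-05 − (-0.0987654)) = -0.000137084.
Partial sum through k=2: 0.320884.
Order-3 term: 1/30240 · (-1.14744e-05 − (-0.329218)) = 1.08865e-05.

S_3 ≈ 0.320895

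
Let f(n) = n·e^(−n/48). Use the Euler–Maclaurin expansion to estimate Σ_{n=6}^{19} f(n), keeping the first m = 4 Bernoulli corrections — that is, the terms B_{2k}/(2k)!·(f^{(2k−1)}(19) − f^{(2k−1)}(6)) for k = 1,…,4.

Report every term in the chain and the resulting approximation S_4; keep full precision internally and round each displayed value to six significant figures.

The integral term ∫_6^19 x·e^(−x/48) dx = 122.682.
Endpoint term: (f(6) + f(19))/2 = (5.29498 + 12.7893)/2 = 9.04212.
Running total after boundary: 131.724.
Correction k=1: B_{2}/2! · (f^{(1)}(19) − f^{(1)}(6)) = 1/12 · (0.406676 − 0.772185) = -0.0304591.
Partial sum through k=1: 131.693.
Correction k=2: B_{4}/4! · (f^{(3)}(19) − f^{(3)}(6)) = −1/720 · (0.000760813 − 0.00110121) = 4.72768e-07.
Partial sum through k=2: 131.693.
Correction k=3: B_{6}/6! · (f^{(5)}(19) − f^{(5)}(6)) = 1/30240 · (5.83819e-07 − 8.10444e-07) = -7.49422e-12.
Partial sum through k=3: 131.693.
Correction k=4: B_{8}/8! · (f^{(7)}(19) − f^{(7)}(6)) = −1/1209600 · (3.63465e-10 − 4.96065e-10) = 1.09623e-16.

S_4 ≈ 131.693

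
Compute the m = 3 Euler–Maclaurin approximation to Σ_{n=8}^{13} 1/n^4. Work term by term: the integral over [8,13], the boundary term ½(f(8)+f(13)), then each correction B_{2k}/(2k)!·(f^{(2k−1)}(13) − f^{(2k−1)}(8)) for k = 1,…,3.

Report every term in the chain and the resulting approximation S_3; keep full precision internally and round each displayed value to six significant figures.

Integral: ∫_8^13 1/x^4 dx = 0.000499320.
Endpoint term: (f(8) + f(13))/2 = (0.000244141 + 3.50128e-05)/2 = 0.000139577.
So far: 0.000638896.
k=1: B_{2}/(2)! × [f^{(1)}(13) − f^{(1)}(8)] = 1/12 × (-1.07732e-05 − (-0.000122070)) = 9.27476e-06.
Running total after k=1: 0.000648171.
k=2: B_{4}/(4)! × [f^{(3)}(13) − f^{(3)}(8)] = −1/720 × (-1.91240e-06 − (-5.72205e-05)) = -7.68168e-08.
Running total after k=2: 0.000648094.
k=3: B_{6}/(6)! × [f^{(5)}(13) − f^{(5)}(8)] = 1/30240 × (-6.33693e-07 − (-5.00679e-05)) = 1.63473e-09.

S_3 ≈ 0.000648096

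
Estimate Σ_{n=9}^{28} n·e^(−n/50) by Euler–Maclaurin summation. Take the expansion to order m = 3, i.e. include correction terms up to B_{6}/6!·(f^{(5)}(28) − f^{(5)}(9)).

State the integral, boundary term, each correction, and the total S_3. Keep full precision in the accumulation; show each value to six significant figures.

∫_9^28 x·e^(−x/50) dx evaluates to 236.332.
Boundary: ½(f(9) + f(28)) = ½(7.51743 + 15.9939) = 11.7556.
Running total after boundary: 248.087.
Correction k=1: B_{2}/2! · (f^{(1)}(28) − f^{(1)}(9)) = 1/12 · (0.251332 − 0.684922) = -0.0361325.
Partial sum through k=1: 248.051.
Correction k=2: B_{4}/4! · (f^{(3)}(28) − f^{(3)}(9)) = −1/720 · (0.000557500 − 0.000942185) = 5.34284e-07.
Partial sum through k=2: 248.051.
Correction k=3: B_{6}/6! · (f^{(5)}(28) − f^{(5)}(9)) = 1/30240 · (4.05787e-07 − 6.44160e-07) = -7.88272e-12.

S_3 ≈ 248.051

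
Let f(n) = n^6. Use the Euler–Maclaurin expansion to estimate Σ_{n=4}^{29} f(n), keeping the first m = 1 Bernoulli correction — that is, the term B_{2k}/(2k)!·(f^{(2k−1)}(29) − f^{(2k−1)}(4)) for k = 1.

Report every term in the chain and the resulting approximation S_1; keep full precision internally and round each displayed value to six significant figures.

Integral: ∫_4^29 x^6 dx = 2.46427e+09.
Boundary: ½(f(4) + f(29)) = ½(4096.00 + 5.94823e+08) = 2.97414e+08.
Running total after boundary: 2.76168e+09.
Order-1 term: 1/12 · (1.23067e+08 − 6144.00) = 1.02551e+07.

S_1 ≈ 2.77193e+09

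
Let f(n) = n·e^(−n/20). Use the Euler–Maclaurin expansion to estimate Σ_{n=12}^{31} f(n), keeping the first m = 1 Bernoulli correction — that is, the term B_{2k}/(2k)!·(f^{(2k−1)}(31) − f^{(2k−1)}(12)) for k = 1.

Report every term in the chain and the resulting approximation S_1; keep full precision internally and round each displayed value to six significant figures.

Integral: ∫_12^31 x·e^(−x/20) dx = 134.747.
Endpoint term: (f(12) + f(31))/2 = (6.58574 + 6.57969)/2 = 6.58271.
So far: 141.329.
Correction k=1: B_{2}/2! · (f^{(1)}(31) − f^{(1)}(12)) = 1/12 · (-0.116736 − 0.219525) = -0.0280218.

S_1 ≈ 141.301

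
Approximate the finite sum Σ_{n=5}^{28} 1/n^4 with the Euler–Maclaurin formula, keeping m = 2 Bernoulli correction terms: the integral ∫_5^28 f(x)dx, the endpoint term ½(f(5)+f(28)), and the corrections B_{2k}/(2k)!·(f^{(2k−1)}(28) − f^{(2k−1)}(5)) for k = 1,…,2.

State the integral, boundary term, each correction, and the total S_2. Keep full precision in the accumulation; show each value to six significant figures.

∫_5^28 1/x^4 dx evaluates to 0.00265148.
Boundary: ½(f(5) + f(28)) = ½(0.00160000 + 1.62693e-06) = 0.000800813.
Running total after boundary: 0.00345230.
Order-1 term: 1/12 · (-2.32418e-07 − (-0.00128000)) = 0.000106647.
Partial sum through k=1: 0.00355894.
Order-2 term: −1/720 · (-8.89355e-09 − (-0.00153600)) = -2.13332e-06.

S_2 ≈ 0.00355681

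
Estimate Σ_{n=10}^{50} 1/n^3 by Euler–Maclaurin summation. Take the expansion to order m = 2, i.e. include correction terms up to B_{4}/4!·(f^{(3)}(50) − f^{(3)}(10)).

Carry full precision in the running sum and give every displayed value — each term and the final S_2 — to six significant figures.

∫_10^50 1/x^3 dx evaluates to 0.00480000.
Boundary: ½(f(10) + f(50)) = ½(0.00100000 + 8.00000e-06) = 0.000504000.
Running total after boundary: 0.00530400.
k=1: B_{2}/(2)! × [f^{(1)}(50) − f^{(1)}(10)] = 1/12 × (-4.80000e-07 − (-0.000300000)) = 2.49600e-05.
Running total after k=1: 0.00532896.
k=2: B_{4}/(4)! × [f^{(3)}(50) − f^{(3)}(10)] = −1/720 × (-3.84000e-09 − (-6.00000e-05)) = -8.33280e-08.

S_2 ≈ 0.00532888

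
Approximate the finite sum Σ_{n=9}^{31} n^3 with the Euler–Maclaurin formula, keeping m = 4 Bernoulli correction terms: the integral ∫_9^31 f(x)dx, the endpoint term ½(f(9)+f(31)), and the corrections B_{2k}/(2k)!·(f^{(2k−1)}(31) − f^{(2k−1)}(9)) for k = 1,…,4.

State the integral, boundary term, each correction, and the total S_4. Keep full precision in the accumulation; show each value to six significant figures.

∫_9^31 x^3 dx evaluates to 229240.
Endpoint term: (f(9) + f(31))/2 = (729.000 + 29791.0)/2 = 15260.0.
Running total after boundary: 244500.
Order-1 term: 1/12 · (2883.00 − 243.000) = 220.000.
Partial sum through k=1: 244720.
Order-2 term: −1/720 · (6.00000 − 6.00000) = 0.00000.
Partial sum through k=2: 244720.
Order-3 term: 1/30240 · (0.00000 − 0.00000) = 0.00000.
Partial sum through k=3: 244720.
Order-4 term: −1/1209600 · (0.00000 − 0.00000) = 0.00000.

S_4 ≈ 244720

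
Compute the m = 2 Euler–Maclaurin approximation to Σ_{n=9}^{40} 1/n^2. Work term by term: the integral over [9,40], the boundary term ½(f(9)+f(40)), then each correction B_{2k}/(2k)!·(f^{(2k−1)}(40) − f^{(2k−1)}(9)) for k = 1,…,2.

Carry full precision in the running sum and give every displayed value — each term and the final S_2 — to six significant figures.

S_2 ≈ 0.0928219

Integral: ∫_9^40 1/x^2 dx = 0.0861111.
Boundary: ½(f(9) + f(40)) = ½(0.0123457 + 0.000625000) = 0.00648534.
Running total after boundary: 0.0925965.
Correction k=1: B_{2}/2! · (f^{(1)}(40) − f^{(1)}(9)) = 1/12 · (-3.12500e-05 − (-0.00274348)) = 0.000226020.
Partial sum through k=1: 0.0928225.
Correction k=2: B_{4}/4! · (f^{(3)}(40) − f^{(3)}(9)) = −1/720 · (-2.34375e-07 − (-0.000406442)) = -5.64177e-07.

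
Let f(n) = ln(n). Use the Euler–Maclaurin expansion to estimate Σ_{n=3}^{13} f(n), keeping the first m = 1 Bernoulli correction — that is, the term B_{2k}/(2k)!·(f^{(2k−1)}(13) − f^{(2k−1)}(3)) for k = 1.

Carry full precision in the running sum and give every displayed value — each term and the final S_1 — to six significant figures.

The integral term ∫_3^13 ln(x) dx = 20.0485.
Endpoint term: (f(3) + f(13))/2 = (1.09861 + 2.56495)/2 = 1.83178.
Running total after boundary: 21.8803.
k=1: B_{2}/(2)! × [f^{(1)}(13) − f^{(1)}(3)] = 1/12 × (0.0769231 − 0.333333) = -0.0213675.

S_1 ≈ 21.8589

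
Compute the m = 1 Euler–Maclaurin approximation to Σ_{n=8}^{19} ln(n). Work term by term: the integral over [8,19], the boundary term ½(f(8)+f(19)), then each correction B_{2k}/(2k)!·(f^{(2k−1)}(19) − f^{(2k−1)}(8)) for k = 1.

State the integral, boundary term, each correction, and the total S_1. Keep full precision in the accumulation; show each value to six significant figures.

S_1 ≈ 30.8147

The integral term ∫_8^19 ln(x) dx = 28.3088.
Boundary: ½(f(8) + f(19)) = ½(2.07944 + 2.94444) = 2.51194.
Integral + boundary = 30.8207.
k=1: B_{2}/(2)! × [f^{(1)}(19) − f^{(1)}(8)] = 1/12 × (0.0526316 − 0.125000) = -0.00603070.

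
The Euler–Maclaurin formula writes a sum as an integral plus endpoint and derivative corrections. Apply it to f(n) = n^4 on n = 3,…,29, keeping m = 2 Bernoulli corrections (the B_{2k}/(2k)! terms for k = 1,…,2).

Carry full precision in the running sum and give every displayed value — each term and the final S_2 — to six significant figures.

S_2 ≈ 4.46398e+06

The integral term ∫_3^29 x^4 dx = 4.10218e+06.
Endpoint term: (f(3) + f(29))/2 = (81.0000 + 707281)/2 = 353681.
Integral + boundary = 4.45586e+06.
Correction k=1: B_{2}/2! · (f^{(1)}(29) − f^{(1)}(3)) = 1/12 · (97556.0 − 108.000) = 8120.67.
Partial sum through k=1: 4.46398e+06.
Correction k=2: B_{4}/4! · (f^{(3)}(29) − f^{(3)}(3)) = −1/720 · (696.000 − 72.0000) = -0.866667.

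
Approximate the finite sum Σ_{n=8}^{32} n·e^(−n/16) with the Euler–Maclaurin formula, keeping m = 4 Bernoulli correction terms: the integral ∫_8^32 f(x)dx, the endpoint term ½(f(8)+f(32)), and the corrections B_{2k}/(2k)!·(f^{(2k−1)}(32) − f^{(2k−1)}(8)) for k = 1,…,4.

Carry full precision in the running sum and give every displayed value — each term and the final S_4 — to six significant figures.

The integral term ∫_8^32 x·e^(−x/16) dx = 128.970.
Endpoint term: (f(8) + f(32))/2 = (4.85225 + 4.33073)/2 = 4.59149.
So far: 133.562.
k=1: B_{2}/(2)! × [f^{(1)}(32) − f^{(1)}(8)] = 1/12 × (-0.135335 − 0.303265) = -0.0365501.
Running total after k=1: 133.525.
k=2: B_{4}/(4)! × [f^{(3)}(32) − f^{(3)}(8)] = −1/720 × (0.000528653 − 0.00592315) = 7.49236e-06.
Running total after k=2: 133.525.
k=3: B_{6}/(6)! × [f^{(5)}(32) − f^{(5)}(8)] = 1/30240 × (6.19516e-06 − 4.16472e-05) = -1.17235e-09.
Running total after k=3: 133.525.
k=4: B_{8}/(8)! × [f^{(7)}(32) − f^{(7)}(8)] = −1/1209600 × (4.03331e-08 − 2.34988e-07) = 1.60925e-13.

S_4 ≈ 133.525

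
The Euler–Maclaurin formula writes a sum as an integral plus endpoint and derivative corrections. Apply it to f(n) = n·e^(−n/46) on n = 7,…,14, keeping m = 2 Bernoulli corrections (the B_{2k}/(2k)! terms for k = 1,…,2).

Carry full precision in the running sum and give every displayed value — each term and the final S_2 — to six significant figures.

Integral: ∫_7^14 x·e^(−x/46) dx = 58.0615.
½[f(7) + f(14)] = ½[6.01187 + 10.3265] = 8.16917.
So far: 66.2306.
k=1: B_{2}/(2)! × [f^{(1)}(14) − f^{(1)}(7)] = 1/12 × (0.513116 − 0.728146) = -0.0179192.
After k=1: 66.2127.
k=2: B_{4}/(4)! × [f^{(3)}(14) − f^{(3)}(7)] = −1/720 × (0.000939662 − 0.00115587) = 3.00291e-07.

S_2 ≈ 66.2127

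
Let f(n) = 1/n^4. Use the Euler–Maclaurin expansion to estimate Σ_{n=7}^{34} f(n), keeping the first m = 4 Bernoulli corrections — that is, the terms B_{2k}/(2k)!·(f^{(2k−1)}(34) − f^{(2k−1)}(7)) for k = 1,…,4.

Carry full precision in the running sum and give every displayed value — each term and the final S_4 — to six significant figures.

Integral: ∫_7^34 1/x^4 dx = 0.000963336.
Boundary: ½(f(7) + f(34)) = ½(0.000416493 + 7.48315e-07) = 0.000208621.
So far: 0.00117196.
Correction k=1: B_{2}/2! · (f^{(1)}(34) − f^{(1)}(7)) = 1/12 · (-8.80370e-08 − (-0.000237996)) = 1.98257e-05.
Running total after k=1: 0.00119178.
Correction k=2: B_{4}/4! · (f^{(3)}(34) − f^{(3)}(7)) = −1/720 · (-2.28470e-09 − (-0.000145712)) = -2.02374e-07.
Running total after k=2: 0.00119158.
Correction k=3: B_{6}/6! · (f^{(5)}(34) − f^{(5)}(7)) = 1/30240 · (-1.10677e-10 − (-0.000166528)) = 5.50687e-09.
Running total after k=3: 0.00119159.
Correction k=4: B_{8}/8! · (f^{(7)}(34) − f^{(7)}(7)) = −1/1209600 · (-8.61675e-12 − (-0.000305868)) = -2.52867e-10.

S_4 ≈ 0.00119159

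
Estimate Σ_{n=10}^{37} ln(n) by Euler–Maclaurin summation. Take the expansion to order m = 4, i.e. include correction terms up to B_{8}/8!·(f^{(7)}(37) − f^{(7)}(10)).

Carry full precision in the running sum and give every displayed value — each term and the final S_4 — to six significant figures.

S_4 ≈ 86.5288

∫_10^37 ln(x) dx evaluates to 83.5781.
½[f(10) + f(37)] = ½[2.30259 + 3.61092] = 2.95675.
Integral + boundary = 86.5349.
k=1: B_{2}/(2)! × [f^{(1)}(37) − f^{(1)}(10)] = 1/12 × (0.0270270 − 0.100000) = -0.00608108.
Running total after k=1: 86.5288.
k=2: B_{4}/(4)! × [f^{(3)}(37) − f^{(3)}(10)] = −1/720 × (3.94843e-05 − 0.00200000) = 2.72294e-06.
Running total after k=2: 86.5288.
k=3: B_{6}/(6)! × [f^{(5)}(37) − f^{(5)}(10)] = 1/30240 × (3.46101e-07 − 0.000240000) = -7.92506e-09.
Running total after k=3: 86.5288.
k=4: B_{8}/(8)! × [f^{(7)}(37) − f^{(7)}(10)] = −1/1209600 × (7.58439e-09 − 7.20000e-05) = 5.95175e-11.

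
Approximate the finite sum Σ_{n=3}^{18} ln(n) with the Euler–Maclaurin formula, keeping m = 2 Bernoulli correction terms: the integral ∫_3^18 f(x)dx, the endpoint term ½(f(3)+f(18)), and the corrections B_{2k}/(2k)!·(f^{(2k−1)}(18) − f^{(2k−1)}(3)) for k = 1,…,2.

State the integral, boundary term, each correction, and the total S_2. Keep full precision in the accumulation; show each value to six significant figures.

S_2 ≈ 35.7023

∫_3^18 ln(x) dx evaluates to 33.7309.
Boundary: ½(f(3) + f(18)) = ½(1.09861 + 2.89037) = 1.99449.
So far: 35.7253.
Order-1 term: 1/12 · (0.0555556 − 0.333333) = -0.0231481.
Partial sum through k=1: 35.7022.
Order-2 term: −1/720 · (0.000342936 − 0.0740741) = 0.000102404.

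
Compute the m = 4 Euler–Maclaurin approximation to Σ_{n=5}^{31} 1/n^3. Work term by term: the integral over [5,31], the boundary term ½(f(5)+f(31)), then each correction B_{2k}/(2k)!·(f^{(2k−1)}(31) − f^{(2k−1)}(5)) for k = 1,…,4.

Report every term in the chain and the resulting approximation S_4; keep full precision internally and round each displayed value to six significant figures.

∫_5^31 1/x^3 dx evaluates to 0.0194797.
½[f(5) + f(31)] = ½[0.00800000 + 3.35672e-05] = 0.00401678.
Running total after boundary: 0.0234965.
Order-1 term: 1/12 · (-3.24844e-06 − (-0.00480000)) = 0.000399729.
Running total after k=1: 0.0238962.
Order-2 term: −1/720 · (-6.76054e-08 − (-0.00384000)) = -5.33324e-06.
Running total after k=2: 0.0238909.
Order-3 term: 1/30240 · (-2.95466e-09 − (-0.00645120)) = 2.13333e-07.
Running total after k=3: 0.0238911.
Order-4 term: −1/1209600 · (-2.21369e-10 − (-0.0185795)) = -1.53600e-08.

S_4 ≈ 0.0238911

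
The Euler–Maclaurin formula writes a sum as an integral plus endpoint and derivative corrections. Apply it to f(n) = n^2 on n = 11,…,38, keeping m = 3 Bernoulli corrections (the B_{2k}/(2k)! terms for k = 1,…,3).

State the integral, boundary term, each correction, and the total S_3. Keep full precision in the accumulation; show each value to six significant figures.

The integral term ∫_11^38 x^2 dx = 17847.0.
½[f(11) + f(38)] = ½[121.000 + 1444.00] = 782.500.
Integral + boundary = 18629.5.
Order-1 term: 1/12 · (76.0000 − 22.0000) = 4.50000.
Partial sum through k=1: 18634.0.
Order-2 term: −1/720 · (0.00000 − 0.00000) = 0.00000.
Partial sum through k=2: 18634.0.
Order-3 term: 1/30240 · (0.00000 − 0.00000) = 0.00000.

S_3 ≈ 18634.0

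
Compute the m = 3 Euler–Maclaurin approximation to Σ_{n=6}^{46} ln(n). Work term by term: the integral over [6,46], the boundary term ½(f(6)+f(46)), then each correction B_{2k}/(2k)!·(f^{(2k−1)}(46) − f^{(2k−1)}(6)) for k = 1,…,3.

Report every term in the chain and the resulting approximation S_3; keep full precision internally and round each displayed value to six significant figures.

S_3 ≈ 128.165

Integral: ∫_6^46 ln(x) dx = 125.367.
½[f(6) + f(46)] = ½[1.79176 + 3.82864] = 2.81020.
Running total after boundary: 128.177.
k=1: B_{2}/(2)! × [f^{(1)}(46) − f^{(1)}(6)] = 1/12 × (0.0217391 − 0.166667) = -0.0120773.
After k=1: 128.165.
k=2: B_{4}/(4)! × [f^{(3)}(46) − f^{(3)}(6)] = −1/720 × (2.05474e-05 − 0.00925926) = 1.28315e-05.
After k=2: 128.165.
k=3: B_{6}/(6)! × [f^{(5)}(46) − f^{(5)}(6)] = 1/30240 × (1.16526e-07 − 0.00308642) = -1.02060e-07.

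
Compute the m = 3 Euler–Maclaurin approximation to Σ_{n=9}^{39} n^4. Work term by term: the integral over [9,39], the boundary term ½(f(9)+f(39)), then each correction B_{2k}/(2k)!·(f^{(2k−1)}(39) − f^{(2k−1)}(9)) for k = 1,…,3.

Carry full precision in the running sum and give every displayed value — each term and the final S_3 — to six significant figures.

The integral term ∫_9^39 x^4 dx = 1.80330e+07.
Boundary: ½(f(9) + f(39)) = ½(6561.00 + 2.31344e+06) = 1.16000e+06.
Running total after boundary: 1.91930e+07.
Order-1 term: 1/12 · (237276 − 2916.00) = 19530.0.
Running total after k=1: 1.92126e+07.
Order-2 term: −1/720 · (936.000 − 216.000) = -1.00000.
Running total after k=2: 1.92126e+07.
Order-3 term: 1/30240 · (0.00000 − 0.00000) = 0.00000.

S_3 ≈ 1.92126e+07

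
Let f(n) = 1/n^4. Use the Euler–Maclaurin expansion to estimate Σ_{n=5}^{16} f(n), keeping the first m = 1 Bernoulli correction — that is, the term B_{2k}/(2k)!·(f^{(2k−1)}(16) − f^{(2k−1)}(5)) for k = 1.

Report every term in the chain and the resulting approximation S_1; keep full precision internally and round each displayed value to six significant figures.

S_1 ≈ 0.00349926

The integral term ∫_5^16 1/x^4 dx = 0.00258529.
Boundary: ½(f(5) + f(16)) = ½(0.00160000 + 1.52588e-05) = 0.000807629.
So far: 0.00339292.
Correction k=1: B_{2}/2! · (f^{(1)}(16) − f^{(1)}(5)) = 1/12 · (-3.81470e-06 − (-0.00128000)) = 0.000106349.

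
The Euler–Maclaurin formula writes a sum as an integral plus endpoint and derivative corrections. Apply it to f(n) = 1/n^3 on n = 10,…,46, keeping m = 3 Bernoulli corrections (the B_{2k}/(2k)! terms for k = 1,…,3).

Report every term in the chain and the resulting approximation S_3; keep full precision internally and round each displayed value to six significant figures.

S_3 ≈ 0.00529370

∫_10^46 1/x^3 dx evaluates to 0.00476371.
½[f(10) + f(46)] = ½[0.00100000 + 1.02737e-05] = 0.000505137.
Integral + boundary = 0.00526884.
k=1: B_{2}/(2)! × [f^{(1)}(46) − f^{(1)}(10)] = 1/12 × (-6.70023e-07 − (-0.000300000)) = 2.49442e-05.
Running total after k=1: 0.00529379.
k=2: B_{4}/(4)! × [f^{(3)}(46) − f^{(3)}(10)] = −1/720 × (-6.33292e-09 − (-6.00000e-05)) = -8.33245e-08.
Running total after k=2: 0.00529370.
k=3: B_{6}/(6)! × [f^{(5)}(46) − f^{(5)}(10)] = 1/30240 × (-1.25701e-10 − (-2.52000e-05)) = 8.33329e-10.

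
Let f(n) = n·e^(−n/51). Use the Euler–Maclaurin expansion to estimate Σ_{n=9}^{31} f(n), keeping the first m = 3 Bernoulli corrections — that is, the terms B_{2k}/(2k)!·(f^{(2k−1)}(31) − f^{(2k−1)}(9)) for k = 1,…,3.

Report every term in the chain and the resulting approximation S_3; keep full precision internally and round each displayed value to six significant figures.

S_3 ≈ 299.936

Integral: ∫_9^31 x·e^(−x/51) dx = 287.764.
½[f(9) + f(31)] = ½[7.54401 + 16.8802] = 12.2121.
Integral + boundary = 299.976.
Order-1 term: 1/12 · (0.213539 − 0.690302) = -0.0397302.
Running total after k=1: 299.936.
Order-2 term: −1/720 · (0.000500802 − 0.000909938) = 5.68244e-07.
Running total after k=2: 299.936.
Order-3 term: 1/30240 · (3.53520e-07 − 5.97646e-07) = -8.07294e-12.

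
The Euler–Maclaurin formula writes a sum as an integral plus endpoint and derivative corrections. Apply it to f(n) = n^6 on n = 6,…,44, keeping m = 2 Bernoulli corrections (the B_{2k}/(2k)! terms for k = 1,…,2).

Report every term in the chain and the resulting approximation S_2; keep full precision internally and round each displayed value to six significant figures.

The integral term ∫_6^44 x^6 dx = 4.56111e+10.
Endpoint term: (f(6) + f(44))/2 = (46656.0 + 7.25631e+09)/2 = 3.62818e+09.
Integral + boundary = 4.92393e+10.
Order-1 term: 1/12 · (9.89497e+08 − 46656.0) = 8.24542e+07.
After k=1: 4.93217e+10.
Order-2 term: −1/720 · (1.02221e+07 − 25920.0) = -14161.3.

S_2 ≈ 4.93217e+10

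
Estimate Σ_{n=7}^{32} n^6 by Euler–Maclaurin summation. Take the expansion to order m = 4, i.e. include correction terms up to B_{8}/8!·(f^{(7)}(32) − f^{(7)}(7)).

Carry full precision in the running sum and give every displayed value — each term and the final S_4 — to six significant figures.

S_4 ≈ 5.46211e+09

The integral term ∫_7^32 x^6 dx = 4.90842e+09.
½[f(7) + f(32)] = ½[117649 + 1.07374e+09] = 5.36930e+08.
Integral + boundary = 5.44535e+09.
Order-1 term: 1/12 · (2.01327e+08 − 100842) = 1.67688e+07.
After k=1: 5.46211e+09.
Order-2 term: −1/720 · (3.93216e+06 − 41160.0) = -5404.17.
After k=2: 5.46211e+09.
Order-3 term: 1/30240 · (23040.0 − 5040.00) = 0.595238.
After k=3: 5.46211e+09.
Order-4 term: −1/1209600 · (0.00000 − 0.00000) = 0.00000.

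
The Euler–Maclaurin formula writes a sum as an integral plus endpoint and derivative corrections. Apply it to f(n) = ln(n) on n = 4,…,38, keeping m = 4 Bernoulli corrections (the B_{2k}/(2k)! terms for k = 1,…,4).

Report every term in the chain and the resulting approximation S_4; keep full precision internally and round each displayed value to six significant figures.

The integral term ∫_4^38 ln(x) dx = 98.6831.
Boundary: ½(f(4) + f(38)) = ½(1.38629 + 3.63759) = 2.51194.
Running total after boundary: 101.195.
Correction k=1: B_{2}/2! · (f^{(1)}(38) − f^{(1)}(4)) = 1/12 · (0.0263158 − 0.250000) = -0.0186404.
Partial sum through k=1: 101.176.
Correction k=2: B_{4}/4! · (f^{(3)}(38) − f^{(3)}(4)) = −1/720 · (3.64485e-05 − 0.0312500) = 4.33522e-05.
Partial sum through k=2: 101.176.
Correction k=3: B_{6}/6! · (f^{(5)}(38) − f^{(5)}(4)) = 1/30240 · (3.02896e-07 − 0.0234375) = -7.75040e-07.
Partial sum through k=3: 101.176.
Correction k=4: B_{8}/8! · (f^{(7)}(38) − f^{(7)}(4)) = −1/1209600 · (6.29285e-09 − 0.0439453) = 3.63304e-08.

S_4 ≈ 101.176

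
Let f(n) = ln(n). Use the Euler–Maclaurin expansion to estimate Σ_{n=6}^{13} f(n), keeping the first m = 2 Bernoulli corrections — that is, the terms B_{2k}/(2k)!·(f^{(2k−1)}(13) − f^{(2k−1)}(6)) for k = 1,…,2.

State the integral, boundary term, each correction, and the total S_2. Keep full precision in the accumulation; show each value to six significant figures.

The integral term ∫_6^13 ln(x) dx = 15.5938.
Endpoint term: (f(6) + f(13))/2 = (1.79176 + 2.56495)/2 = 2.17835.
Integral + boundary = 17.7721.
k=1: B_{2}/(2)! × [f^{(1)}(13) − f^{(1)}(6)] = 1/12 × (0.0769231 − 0.166667) = -0.00747863.
After k=1: 17.7647.
k=2: B_{4}/(4)! × [f^{(3)}(13) − f^{(3)}(6)] = −1/720 × (0.000910332 − 0.00925926) = 1.15957e-05.

S_2 ≈ 17.7647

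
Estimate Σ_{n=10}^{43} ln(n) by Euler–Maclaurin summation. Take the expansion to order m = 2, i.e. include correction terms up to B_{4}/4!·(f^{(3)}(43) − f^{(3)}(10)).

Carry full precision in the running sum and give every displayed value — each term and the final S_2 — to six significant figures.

S_2 ≈ 108.731

∫_10^43 ln(x) dx evaluates to 105.706.
½[f(10) + f(43)] = ½[2.30259 + 3.76120] = 3.03189.
Integral + boundary = 108.738.
Correction k=1: B_{2}/2! · (f^{(1)}(43) − f^{(1)}(10)) = 1/12 · (0.0232558 − 0.100000) = -0.00639535.
Running total after k=1: 108.731.
Correction k=2: B_{4}/4! · (f^{(3)}(43) − f^{(3)}(10)) = −1/720 · (2.51550e-05 − 0.00200000) = 2.74284e-06.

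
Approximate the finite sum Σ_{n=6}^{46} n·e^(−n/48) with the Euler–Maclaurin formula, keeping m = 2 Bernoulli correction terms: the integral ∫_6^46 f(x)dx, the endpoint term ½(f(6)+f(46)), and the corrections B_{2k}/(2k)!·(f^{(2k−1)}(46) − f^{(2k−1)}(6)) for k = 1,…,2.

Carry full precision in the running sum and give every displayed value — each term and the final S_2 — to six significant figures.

The integral term ∫_6^46 x·e^(−x/48) dx = 556.938.
½[f(6) + f(46)] = ½[5.29498 + 17.6425] = 11.4687.
Running total after boundary: 568.406.
k=1: B_{2}/(2)! × [f^{(1)}(46) − f^{(1)}(6)] = 1/12 × (0.0159805 − 0.772185) = -0.0630170.
After k=1: 568.343.
k=2: B_{4}/(4)! × [f^{(3)}(46) − f^{(3)}(6)] = −1/720 × (0.000339863 − 0.00110121) = 1.05742e-06.

S_2 ≈ 568.343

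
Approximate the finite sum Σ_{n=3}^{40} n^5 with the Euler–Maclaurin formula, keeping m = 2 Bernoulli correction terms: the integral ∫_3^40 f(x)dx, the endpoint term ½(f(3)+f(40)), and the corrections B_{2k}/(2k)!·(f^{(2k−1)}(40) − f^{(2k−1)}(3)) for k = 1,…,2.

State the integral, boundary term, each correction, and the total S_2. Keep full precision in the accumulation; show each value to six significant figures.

Integral: ∫_3^40 x^5 dx = 6.82667e+08.
½[f(3) + f(40)] = ½[243.000 + 1.02400e+08] = 5.12001e+07.
So far: 7.33867e+08.
Correction k=1: B_{2}/2! · (f^{(1)}(40) − f^{(1)}(3)) = 1/12 · (1.28000e+07 − 405.000) = 1.06663e+06.
After k=1: 7.34933e+08.
Correction k=2: B_{4}/4! · (f^{(3)}(40) − f^{(3)}(3)) = −1/720 · (96000.0 − 540.000) = -132.583.

S_2 ≈ 7.34933e+08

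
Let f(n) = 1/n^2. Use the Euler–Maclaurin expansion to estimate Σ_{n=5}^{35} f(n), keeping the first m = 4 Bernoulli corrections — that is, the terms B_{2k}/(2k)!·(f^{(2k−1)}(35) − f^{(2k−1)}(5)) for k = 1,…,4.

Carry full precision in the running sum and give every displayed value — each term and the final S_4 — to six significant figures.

S_4 ≈ 0.193156

The integral term ∫_5^35 1/x^2 dx = 0.171429.
Boundary: ½(f(5) + f(35)) = ½(0.0400000 + 0.000816327) = 0.0204082.
Integral + boundary = 0.191837.
k=1: B_{2}/(2)! × [f^{(1)}(35) − f^{(1)}(5)] = 1/12 × (-4.66472e-05 − (-0.0160000)) = 0.00132945.
Partial sum through k=1: 0.193166.
k=2: B_{4}/(4)! × [f^{(3)}(35) − f^{(3)}(5)] = −1/720 × (-4.56952e-07 − (-0.00768000)) = -1.06660e-05.
Partial sum through k=2: 0.193156.
k=3: B_{6}/(6)! × [f^{(5)}(35) − f^{(5)}(5)] = 1/30240 × (-1.11907e-08 − (-0.00921600)) = 3.04762e-07.
Partial sum through k=3: 0.193156.
k=4: B_{8}/(8)! × [f^{(7)}(35) − f^{(7)}(5)] = −1/1209600 × (-5.11574e-10 − (-0.0206438)) = -1.70667e-08.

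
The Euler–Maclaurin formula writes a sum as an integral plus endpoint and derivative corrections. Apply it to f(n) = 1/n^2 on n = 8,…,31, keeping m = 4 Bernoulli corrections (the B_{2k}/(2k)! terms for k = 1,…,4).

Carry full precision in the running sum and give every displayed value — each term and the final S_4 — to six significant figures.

S_4 ≈ 0.101394

Integral: ∫_8^31 1/x^2 dx = 0.0927419.
½[f(8) + f(31)] = ½[0.0156250 + 0.00104058] = 0.00833279.
Running total after boundary: 0.101075.
Order-1 term: 1/12 · (-6.71344e-05 − (-0.00390625)) = 0.000319926.
After k=1: 0.101395.
Order-2 term: −1/720 · (-8.38306e-07 − (-0.000732422)) = -1.01609e-06.
After k=2: 0.101394.
Order-3 term: 1/30240 · (-2.61698e-08 − (-0.000343323)) = 1.13524e-08.
After k=3: 0.101394.
Order-4 term: −1/1209600 · (-1.52498e-09 − (-0.000300407)) = -2.48351e-10.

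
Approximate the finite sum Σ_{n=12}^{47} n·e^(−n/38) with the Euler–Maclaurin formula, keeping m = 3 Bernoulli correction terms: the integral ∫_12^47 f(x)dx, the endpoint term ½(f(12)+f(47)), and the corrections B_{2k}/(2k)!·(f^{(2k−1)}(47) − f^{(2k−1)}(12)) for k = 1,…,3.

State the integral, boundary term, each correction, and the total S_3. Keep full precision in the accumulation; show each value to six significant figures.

The integral term ∫_12^47 x·e^(−x/38) dx = 447.837.
½[f(12) + f(47)] = ½[8.75056 + 13.6441] = 11.1973.
Integral + boundary = 459.035.
Order-1 term: 1/12 · (-0.0687551 − 0.498935) = -0.0473075.
Running total after k=1: 458.987.
Order-2 term: −1/720 · (0.000354463 − 0.00135551) = 1.39035e-06.
Running total after k=2: 458.987.
Order-3 term: 1/30240 · (5.23919e-07 − 1.63816e-06) = -3.68466e-11.

S_3 ≈ 458.987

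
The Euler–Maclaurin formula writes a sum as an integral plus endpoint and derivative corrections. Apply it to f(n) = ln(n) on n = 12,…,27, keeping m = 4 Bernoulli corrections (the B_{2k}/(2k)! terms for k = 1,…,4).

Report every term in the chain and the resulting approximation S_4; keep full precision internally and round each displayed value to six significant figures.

∫_12^27 ln(x) dx evaluates to 44.1687.
Endpoint term: (f(12) + f(27))/2 = (2.48491 + 3.29584)/2 = 2.89037.
So far: 47.0591.
k=1: B_{2}/(2)! × [f^{(1)}(27) − f^{(1)}(12)] = 1/12 × (0.0370370 − 0.0833333) = -0.00385802.
Running total after k=1: 47.0552.
k=2: B_{4}/(4)! × [f^{(3)}(27) − f^{(3)}(12)] = −1/720 × (0.000101611 − 0.00115741) = 1.46638e-06.
Running total after k=2: 47.0552.
k=3: B_{6}/(6)! × [f^{(5)}(27) − f^{(5)}(12)] = 1/30240 × (1.67260e-06 − 9.64506e-05) = -3.13419e-09.
Running total after k=3: 47.0552.
k=4: B_{8}/(8)! × [f^{(7)}(27) − f^{(7)}(12)] = −1/1209600 × (6.88313e-08 − 2.00939e-05) = 1.65551e-11.

S_4 ≈ 47.0552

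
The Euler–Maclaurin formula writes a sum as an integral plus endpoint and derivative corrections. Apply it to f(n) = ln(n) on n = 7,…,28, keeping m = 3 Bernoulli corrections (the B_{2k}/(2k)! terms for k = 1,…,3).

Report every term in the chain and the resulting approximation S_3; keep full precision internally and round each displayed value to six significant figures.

S_3 ≈ 61.3105

The integral term ∫_7^28 ln(x) dx = 58.6804.
Endpoint term: (f(7) + f(28))/2 = (1.94591 + 3.33220)/2 = 2.63906.
Running total after boundary: 61.3194.
Order-1 term: 1/12 · (0.0357143 − 0.142857) = -0.00892857.
Running total after k=1: 61.3105.
Order-2 term: −1/720 · (9.11079e-05 − 0.00583090) = 7.97194e-06.
Running total after k=2: 61.3105.
Order-3 term: 1/30240 · (1.39451e-06 − 0.00142798) = -4.71753e-08.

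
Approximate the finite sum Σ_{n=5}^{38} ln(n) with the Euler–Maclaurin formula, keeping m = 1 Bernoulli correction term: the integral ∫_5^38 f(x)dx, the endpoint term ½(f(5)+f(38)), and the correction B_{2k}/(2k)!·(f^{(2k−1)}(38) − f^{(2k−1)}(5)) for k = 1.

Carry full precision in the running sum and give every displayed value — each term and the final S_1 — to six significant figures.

∫_5^38 ln(x) dx evaluates to 97.1811.
Endpoint term: (f(5) + f(38))/2 = (1.60944 + 3.63759)/2 = 2.62351.
Integral + boundary = 99.8046.
Order-1 term: 1/12 · (0.0263158 − 0.200000) = -0.0144737.

S_1 ≈ 99.7901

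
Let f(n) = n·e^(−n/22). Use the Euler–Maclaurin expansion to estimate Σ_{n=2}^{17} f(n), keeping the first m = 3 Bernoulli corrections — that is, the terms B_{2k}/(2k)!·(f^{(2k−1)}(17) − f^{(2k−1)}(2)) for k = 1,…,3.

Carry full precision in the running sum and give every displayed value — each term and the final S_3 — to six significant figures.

S_3 ≈ 90.7115

The integral term ∫_2^17 x·e^(−x/22) dx = 85.9339.
Boundary: ½(f(2) + f(17)) = ½(1.82620 + 7.84978) = 4.83799.
Integral + boundary = 90.7719.
k=1: B_{2}/(2)! × [f^{(1)}(17) − f^{(1)}(2)] = 1/12 × (0.104944 − 0.830092) = -0.0604290.
Running total after k=1: 90.7115.
k=2: B_{4}/(4)! × [f^{(3)}(17) − f^{(3)}(2)] = −1/720 × (0.00212489 − 0.00548821) = 4.67127e-06.
Running total after k=2: 90.7115.
k=3: B_{6}/(6)! × [f^{(5)}(17) − f^{(5)}(2)] = 1/30240 × (8.33256e-06 − 1.91350e-05) = -3.57224e-10.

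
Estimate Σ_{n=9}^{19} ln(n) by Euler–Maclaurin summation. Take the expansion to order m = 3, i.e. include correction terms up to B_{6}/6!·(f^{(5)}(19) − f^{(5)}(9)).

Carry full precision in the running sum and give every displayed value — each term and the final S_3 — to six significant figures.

∫_9^19 ln(x) dx evaluates to 26.1693.
Endpoint term: (f(9) + f(19))/2 = (2.19722 + 2.94444)/2 = 2.57083.
Integral + boundary = 28.7402.
Correction k=1: B_{2}/2! · (f^{(1)}(19) − f^{(1)}(9)) = 1/12 · (0.0526316 − 0.111111) = -0.00487329.
Running total after k=1: 28.7353.
Correction k=2: B_{4}/4! · (f^{(3)}(19) − f^{(3)}(9)) = −1/720 · (0.000291588 − 0.00274348) = 3.40541e-06.
Running total after k=2: 28.7353.
Correction k=3: B_{6}/6! · (f^{(5)}(19) − f^{(5)}(9)) = 1/30240 · (9.69267e-06 − 0.000406442) = -1.31200e-08.

S_3 ≈ 28.7353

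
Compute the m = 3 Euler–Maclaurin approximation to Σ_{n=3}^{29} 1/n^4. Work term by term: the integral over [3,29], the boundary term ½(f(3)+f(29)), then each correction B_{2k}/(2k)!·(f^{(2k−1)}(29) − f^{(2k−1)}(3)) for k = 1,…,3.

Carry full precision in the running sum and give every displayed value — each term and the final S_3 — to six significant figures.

S_3 ≈ 0.0198124

Integral: ∫_3^29 1/x^4 dx = 0.0123320.
½[f(3) + f(29)] = ½[0.0123457 + 1.41387e-06] = 0.00617355.
So far: 0.0185056.
Order-1 term: 1/12 · (-1.95016e-07 − (-0.0164609)) = 0.00137173.
Running total after k=1: 0.0198773.
Order-2 term: −1/720 · (-6.95657e-09 − (-0.0548697)) = -7.62079e-05.
Running total after k=2: 0.0198011.
Order-3 term: 1/30240 · (-4.63220e-10 − (-0.341411)) = 1.12901e-05.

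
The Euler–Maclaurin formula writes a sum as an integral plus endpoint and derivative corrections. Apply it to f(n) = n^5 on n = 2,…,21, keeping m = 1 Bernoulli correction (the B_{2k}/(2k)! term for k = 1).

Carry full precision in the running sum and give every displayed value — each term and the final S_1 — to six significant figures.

S_1 ≈ 1.64174e+07

Integral: ∫_2^21 x^5 dx = 1.42943e+07.
Boundary: ½(f(2) + f(21)) = ½(32.0000 + 4.08410e+06) = 2.04207e+06.
Running total after boundary: 1.63364e+07.
Order-1 term: 1/12 · (972405 − 80.0000) = 81027.1.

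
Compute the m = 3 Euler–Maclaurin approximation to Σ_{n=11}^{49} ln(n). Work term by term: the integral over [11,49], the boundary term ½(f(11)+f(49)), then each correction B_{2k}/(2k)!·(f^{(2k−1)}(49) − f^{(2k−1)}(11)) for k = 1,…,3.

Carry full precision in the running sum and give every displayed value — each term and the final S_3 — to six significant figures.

S_3 ≈ 129.461

Integral: ∫_11^49 ln(x) dx = 126.322.
Boundary: ½(f(11) + f(49)) = ½(2.39790 + 3.89182) = 3.14486.
So far: 129.467.
k=1: B_{2}/(2)! × [f^{(1)}(49) − f^{(1)}(11)] = 1/12 × (0.0204082 − 0.0909091) = -0.00587508.
Partial sum through k=1: 129.461.
k=2: B_{4}/(4)! × [f^{(3)}(49) − f^{(3)}(11)] = −1/720 × (1.69997e-05 − 0.00150263) = 2.06337e-06.
Partial sum through k=2: 129.461.
k=3: B_{6}/(6)! × [f^{(5)}(49) − f^{(5)}(11)] = 1/30240 × (8.49632e-08 − 0.000149021) = -4.92514e-09.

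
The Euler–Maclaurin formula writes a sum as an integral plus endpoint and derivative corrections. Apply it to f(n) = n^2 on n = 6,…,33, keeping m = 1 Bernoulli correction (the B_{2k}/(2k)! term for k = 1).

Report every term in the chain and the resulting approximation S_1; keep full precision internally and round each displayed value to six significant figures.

S_1 ≈ 12474.0

∫_6^33 x^2 dx evaluates to 11907.0.
Boundary: ½(f(6) + f(33)) = ½(36.0000 + 1089.00) = 562.500.
Integral + boundary = 12469.5.
Correction k=1: B_{2}/2! · (f^{(1)}(33) − f^{(1)}(6)) = 1/12 · (66.0000 − 12.0000) = 4.50000.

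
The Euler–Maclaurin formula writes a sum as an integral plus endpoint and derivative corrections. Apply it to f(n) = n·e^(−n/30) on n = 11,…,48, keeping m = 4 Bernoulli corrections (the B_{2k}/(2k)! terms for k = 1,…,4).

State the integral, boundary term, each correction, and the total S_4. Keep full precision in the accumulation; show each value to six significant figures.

S_4 ≈ 388.613

The integral term ∫_11^48 x·e^(−x/30) dx = 380.002.
Boundary: ½(f(11) + f(48)) = ½(7.62345 + 9.69103) = 8.65724.
So far: 388.659.
Order-1 term: 1/12 · (-0.121138 − 0.438926) = -0.0466720.
After k=1: 388.613.
Order-2 term: −1/720 · (0.000314061 − 0.00202779) = 2.38017e-06.
After k=2: 388.613.
Order-3 term: 1/30240 · (8.47467e-07 − 3.96431e-06) = -1.03070e-10.
After k=3: 388.613.
Order-4 term: −1/1209600 · (1.49553e-09 − 6.30613e-09) = 3.97702e-15.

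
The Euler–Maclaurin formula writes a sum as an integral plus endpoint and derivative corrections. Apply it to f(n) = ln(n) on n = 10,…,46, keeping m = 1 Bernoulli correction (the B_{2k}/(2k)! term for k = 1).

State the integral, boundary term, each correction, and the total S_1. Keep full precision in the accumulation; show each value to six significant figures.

Integral: ∫_10^46 ln(x) dx = 117.092.
Endpoint term: (f(10) + f(46))/2 = (2.30259 + 3.82864)/2 = 3.06561.
So far: 120.157.
Order-1 term: 1/12 · (0.0217391 − 0.100000) = -0.00652174.

S_1 ≈ 120.151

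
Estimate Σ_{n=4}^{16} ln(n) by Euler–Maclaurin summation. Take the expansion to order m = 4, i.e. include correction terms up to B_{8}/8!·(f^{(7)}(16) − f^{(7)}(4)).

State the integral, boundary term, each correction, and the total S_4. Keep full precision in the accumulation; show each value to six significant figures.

S_4 ≈ 28.8801

The integral term ∫_4^16 ln(x) dx = 26.8162.
Endpoint term: (f(4) + f(16))/2 = (1.38629 + 2.77259)/2 = 2.07944.
Integral + boundary = 28.8957.
k=1: B_{2}/(2)! × [f^{(1)}(16) − f^{(1)}(4)] = 1/12 × (0.0625000 − 0.250000) = -0.0156250.
Partial sum through k=1: 28.8801.
k=2: B_{4}/(4)! × [f^{(3)}(16) − f^{(3)}(4)] = −1/720 × (0.000488281 − 0.0312500) = 4.27246e-05.
Partial sum through k=2: 28.8801.
k=3: B_{6}/(6)! × [f^{(5)}(16) − f^{(5)}(4)] = 1/30240 × (2.28882e-05 − 0.0234375) = -7.74293e-07.
Partial sum through k=3: 28.8801.
k=4: B_{8}/(8)! × [f^{(7)}(16) − f^{(7)}(4)] = −1/1209600 × (2.68221e-06 − 0.0439453) = 3.63282e-08.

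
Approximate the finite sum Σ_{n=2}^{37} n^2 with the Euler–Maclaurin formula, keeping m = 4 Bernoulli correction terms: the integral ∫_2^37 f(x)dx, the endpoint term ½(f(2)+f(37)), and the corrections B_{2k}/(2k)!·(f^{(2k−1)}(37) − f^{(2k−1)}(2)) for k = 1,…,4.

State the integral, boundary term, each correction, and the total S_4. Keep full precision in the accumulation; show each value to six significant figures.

S_4 ≈ 17574.0

The integral term ∫_2^37 x^2 dx = 16881.7.
½[f(2) + f(37)] = ½[4.00000 + 1369.00] = 686.500.
So far: 17568.2.
Order-1 term: 1/12 · (74.0000 − 4.00000) = 5.83333.
Running total after k=1: 17574.0.
Order-2 term: −1/720 · (0.00000 − 0.00000) = 0.00000.
Running total after k=2: 17574.0.
Order-3 term: 1/30240 · (0.00000 − 0.00000) = 0.00000.
Running total after k=3: 17574.0.
Order-4 term: −1/1209600 · (0.00000 − 0.00000) = 0.00000.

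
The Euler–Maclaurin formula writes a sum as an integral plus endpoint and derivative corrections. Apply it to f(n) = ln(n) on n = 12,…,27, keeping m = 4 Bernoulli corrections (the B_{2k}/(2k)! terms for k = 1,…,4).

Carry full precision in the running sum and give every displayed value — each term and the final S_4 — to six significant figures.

∫_12^27 ln(x) dx evaluates to 44.1687.
Boundary: ½(f(12) + f(27)) = ½(2.48491 + 3.29584) = 2.89037.
Integral + boundary = 47.0591.
Correction k=1: B_{2}/2! · (f^{(1)}(27) − f^{(1)}(12)) = 1/12 · (0.0370370 − 0.0833333) = -0.00385802.
Partial sum through k=1: 47.0552.
Correction k=2: B_{4}/4! · (f^{(3)}(27) − f^{(3)}(12)) = −1/720 · (0.000101611 − 0.00115741) = 1.46638e-06.
Partial sum through k=2: 47.0552.
Correction k=3: B_{6}/6! · (f^{(5)}(27) − f^{(5)}(12)) = 1/30240 · (1.67260e-06 − 9.64506e-05) = -3.13419e-09.
Partial sum through k=3: 47.0552.
Correction k=4: B_{8}/8! · (f^{(7)}(27) − f^{(7)}(12)) = −1/1209600 · (6.88313e-08 − 2.00939e-05) = 1.65551e-11.

S_4 ≈ 47.0552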